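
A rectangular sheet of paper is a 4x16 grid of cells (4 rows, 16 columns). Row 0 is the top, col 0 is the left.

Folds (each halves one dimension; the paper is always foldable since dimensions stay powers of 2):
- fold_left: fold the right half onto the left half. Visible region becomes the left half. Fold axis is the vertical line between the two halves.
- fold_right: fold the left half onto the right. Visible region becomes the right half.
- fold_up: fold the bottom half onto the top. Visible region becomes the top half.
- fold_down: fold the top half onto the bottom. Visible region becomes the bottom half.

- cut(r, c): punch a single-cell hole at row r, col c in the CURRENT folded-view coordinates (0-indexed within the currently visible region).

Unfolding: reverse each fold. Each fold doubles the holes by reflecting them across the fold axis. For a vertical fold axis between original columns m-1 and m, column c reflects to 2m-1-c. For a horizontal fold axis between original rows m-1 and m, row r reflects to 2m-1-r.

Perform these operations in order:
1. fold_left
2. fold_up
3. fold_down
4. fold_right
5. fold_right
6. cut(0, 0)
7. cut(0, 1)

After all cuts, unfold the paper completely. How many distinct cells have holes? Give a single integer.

Op 1 fold_left: fold axis v@8; visible region now rows[0,4) x cols[0,8) = 4x8
Op 2 fold_up: fold axis h@2; visible region now rows[0,2) x cols[0,8) = 2x8
Op 3 fold_down: fold axis h@1; visible region now rows[1,2) x cols[0,8) = 1x8
Op 4 fold_right: fold axis v@4; visible region now rows[1,2) x cols[4,8) = 1x4
Op 5 fold_right: fold axis v@6; visible region now rows[1,2) x cols[6,8) = 1x2
Op 6 cut(0, 0): punch at orig (1,6); cuts so far [(1, 6)]; region rows[1,2) x cols[6,8) = 1x2
Op 7 cut(0, 1): punch at orig (1,7); cuts so far [(1, 6), (1, 7)]; region rows[1,2) x cols[6,8) = 1x2
Unfold 1 (reflect across v@6): 4 holes -> [(1, 4), (1, 5), (1, 6), (1, 7)]
Unfold 2 (reflect across v@4): 8 holes -> [(1, 0), (1, 1), (1, 2), (1, 3), (1, 4), (1, 5), (1, 6), (1, 7)]
Unfold 3 (reflect across h@1): 16 holes -> [(0, 0), (0, 1), (0, 2), (0, 3), (0, 4), (0, 5), (0, 6), (0, 7), (1, 0), (1, 1), (1, 2), (1, 3), (1, 4), (1, 5), (1, 6), (1, 7)]
Unfold 4 (reflect across h@2): 32 holes -> [(0, 0), (0, 1), (0, 2), (0, 3), (0, 4), (0, 5), (0, 6), (0, 7), (1, 0), (1, 1), (1, 2), (1, 3), (1, 4), (1, 5), (1, 6), (1, 7), (2, 0), (2, 1), (2, 2), (2, 3), (2, 4), (2, 5), (2, 6), (2, 7), (3, 0), (3, 1), (3, 2), (3, 3), (3, 4), (3, 5), (3, 6), (3, 7)]
Unfold 5 (reflect across v@8): 64 holes -> [(0, 0), (0, 1), (0, 2), (0, 3), (0, 4), (0, 5), (0, 6), (0, 7), (0, 8), (0, 9), (0, 10), (0, 11), (0, 12), (0, 13), (0, 14), (0, 15), (1, 0), (1, 1), (1, 2), (1, 3), (1, 4), (1, 5), (1, 6), (1, 7), (1, 8), (1, 9), (1, 10), (1, 11), (1, 12), (1, 13), (1, 14), (1, 15), (2, 0), (2, 1), (2, 2), (2, 3), (2, 4), (2, 5), (2, 6), (2, 7), (2, 8), (2, 9), (2, 10), (2, 11), (2, 12), (2, 13), (2, 14), (2, 15), (3, 0), (3, 1), (3, 2), (3, 3), (3, 4), (3, 5), (3, 6), (3, 7), (3, 8), (3, 9), (3, 10), (3, 11), (3, 12), (3, 13), (3, 14), (3, 15)]

Answer: 64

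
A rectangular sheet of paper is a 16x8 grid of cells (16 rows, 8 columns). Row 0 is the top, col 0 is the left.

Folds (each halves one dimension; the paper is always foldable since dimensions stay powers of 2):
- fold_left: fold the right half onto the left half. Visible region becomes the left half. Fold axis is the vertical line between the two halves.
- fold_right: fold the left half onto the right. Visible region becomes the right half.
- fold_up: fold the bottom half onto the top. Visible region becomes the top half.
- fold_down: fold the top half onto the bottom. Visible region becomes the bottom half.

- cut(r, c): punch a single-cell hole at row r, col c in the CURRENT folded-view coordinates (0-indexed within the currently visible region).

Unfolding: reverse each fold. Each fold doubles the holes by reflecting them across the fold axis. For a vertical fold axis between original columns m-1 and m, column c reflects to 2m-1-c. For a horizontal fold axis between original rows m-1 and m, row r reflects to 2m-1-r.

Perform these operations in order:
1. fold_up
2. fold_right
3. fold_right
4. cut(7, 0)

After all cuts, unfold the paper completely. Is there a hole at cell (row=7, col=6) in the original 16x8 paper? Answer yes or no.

Answer: yes

Derivation:
Op 1 fold_up: fold axis h@8; visible region now rows[0,8) x cols[0,8) = 8x8
Op 2 fold_right: fold axis v@4; visible region now rows[0,8) x cols[4,8) = 8x4
Op 3 fold_right: fold axis v@6; visible region now rows[0,8) x cols[6,8) = 8x2
Op 4 cut(7, 0): punch at orig (7,6); cuts so far [(7, 6)]; region rows[0,8) x cols[6,8) = 8x2
Unfold 1 (reflect across v@6): 2 holes -> [(7, 5), (7, 6)]
Unfold 2 (reflect across v@4): 4 holes -> [(7, 1), (7, 2), (7, 5), (7, 6)]
Unfold 3 (reflect across h@8): 8 holes -> [(7, 1), (7, 2), (7, 5), (7, 6), (8, 1), (8, 2), (8, 5), (8, 6)]
Holes: [(7, 1), (7, 2), (7, 5), (7, 6), (8, 1), (8, 2), (8, 5), (8, 6)]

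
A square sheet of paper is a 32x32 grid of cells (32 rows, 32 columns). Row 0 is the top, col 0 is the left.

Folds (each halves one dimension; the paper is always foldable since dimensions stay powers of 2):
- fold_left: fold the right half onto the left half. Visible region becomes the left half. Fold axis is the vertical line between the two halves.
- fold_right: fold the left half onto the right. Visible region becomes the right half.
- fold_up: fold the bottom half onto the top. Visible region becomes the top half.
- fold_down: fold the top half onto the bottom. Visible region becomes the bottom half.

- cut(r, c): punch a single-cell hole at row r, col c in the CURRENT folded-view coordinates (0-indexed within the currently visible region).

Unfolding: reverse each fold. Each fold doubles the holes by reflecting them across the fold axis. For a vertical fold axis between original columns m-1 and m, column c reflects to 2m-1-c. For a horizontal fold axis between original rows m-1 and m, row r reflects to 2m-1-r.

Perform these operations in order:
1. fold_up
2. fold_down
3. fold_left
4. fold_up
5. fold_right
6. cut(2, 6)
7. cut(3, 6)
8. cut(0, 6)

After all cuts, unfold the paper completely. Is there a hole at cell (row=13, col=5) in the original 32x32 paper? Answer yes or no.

Op 1 fold_up: fold axis h@16; visible region now rows[0,16) x cols[0,32) = 16x32
Op 2 fold_down: fold axis h@8; visible region now rows[8,16) x cols[0,32) = 8x32
Op 3 fold_left: fold axis v@16; visible region now rows[8,16) x cols[0,16) = 8x16
Op 4 fold_up: fold axis h@12; visible region now rows[8,12) x cols[0,16) = 4x16
Op 5 fold_right: fold axis v@8; visible region now rows[8,12) x cols[8,16) = 4x8
Op 6 cut(2, 6): punch at orig (10,14); cuts so far [(10, 14)]; region rows[8,12) x cols[8,16) = 4x8
Op 7 cut(3, 6): punch at orig (11,14); cuts so far [(10, 14), (11, 14)]; region rows[8,12) x cols[8,16) = 4x8
Op 8 cut(0, 6): punch at orig (8,14); cuts so far [(8, 14), (10, 14), (11, 14)]; region rows[8,12) x cols[8,16) = 4x8
Unfold 1 (reflect across v@8): 6 holes -> [(8, 1), (8, 14), (10, 1), (10, 14), (11, 1), (11, 14)]
Unfold 2 (reflect across h@12): 12 holes -> [(8, 1), (8, 14), (10, 1), (10, 14), (11, 1), (11, 14), (12, 1), (12, 14), (13, 1), (13, 14), (15, 1), (15, 14)]
Unfold 3 (reflect across v@16): 24 holes -> [(8, 1), (8, 14), (8, 17), (8, 30), (10, 1), (10, 14), (10, 17), (10, 30), (11, 1), (11, 14), (11, 17), (11, 30), (12, 1), (12, 14), (12, 17), (12, 30), (13, 1), (13, 14), (13, 17), (13, 30), (15, 1), (15, 14), (15, 17), (15, 30)]
Unfold 4 (reflect across h@8): 48 holes -> [(0, 1), (0, 14), (0, 17), (0, 30), (2, 1), (2, 14), (2, 17), (2, 30), (3, 1), (3, 14), (3, 17), (3, 30), (4, 1), (4, 14), (4, 17), (4, 30), (5, 1), (5, 14), (5, 17), (5, 30), (7, 1), (7, 14), (7, 17), (7, 30), (8, 1), (8, 14), (8, 17), (8, 30), (10, 1), (10, 14), (10, 17), (10, 30), (11, 1), (11, 14), (11, 17), (11, 30), (12, 1), (12, 14), (12, 17), (12, 30), (13, 1), (13, 14), (13, 17), (13, 30), (15, 1), (15, 14), (15, 17), (15, 30)]
Unfold 5 (reflect across h@16): 96 holes -> [(0, 1), (0, 14), (0, 17), (0, 30), (2, 1), (2, 14), (2, 17), (2, 30), (3, 1), (3, 14), (3, 17), (3, 30), (4, 1), (4, 14), (4, 17), (4, 30), (5, 1), (5, 14), (5, 17), (5, 30), (7, 1), (7, 14), (7, 17), (7, 30), (8, 1), (8, 14), (8, 17), (8, 30), (10, 1), (10, 14), (10, 17), (10, 30), (11, 1), (11, 14), (11, 17), (11, 30), (12, 1), (12, 14), (12, 17), (12, 30), (13, 1), (13, 14), (13, 17), (13, 30), (15, 1), (15, 14), (15, 17), (15, 30), (16, 1), (16, 14), (16, 17), (16, 30), (18, 1), (18, 14), (18, 17), (18, 30), (19, 1), (19, 14), (19, 17), (19, 30), (20, 1), (20, 14), (20, 17), (20, 30), (21, 1), (21, 14), (21, 17), (21, 30), (23, 1), (23, 14), (23, 17), (23, 30), (24, 1), (24, 14), (24, 17), (24, 30), (26, 1), (26, 14), (26, 17), (26, 30), (27, 1), (27, 14), (27, 17), (27, 30), (28, 1), (28, 14), (28, 17), (28, 30), (29, 1), (29, 14), (29, 17), (29, 30), (31, 1), (31, 14), (31, 17), (31, 30)]
Holes: [(0, 1), (0, 14), (0, 17), (0, 30), (2, 1), (2, 14), (2, 17), (2, 30), (3, 1), (3, 14), (3, 17), (3, 30), (4, 1), (4, 14), (4, 17), (4, 30), (5, 1), (5, 14), (5, 17), (5, 30), (7, 1), (7, 14), (7, 17), (7, 30), (8, 1), (8, 14), (8, 17), (8, 30), (10, 1), (10, 14), (10, 17), (10, 30), (11, 1), (11, 14), (11, 17), (11, 30), (12, 1), (12, 14), (12, 17), (12, 30), (13, 1), (13, 14), (13, 17), (13, 30), (15, 1), (15, 14), (15, 17), (15, 30), (16, 1), (16, 14), (16, 17), (16, 30), (18, 1), (18, 14), (18, 17), (18, 30), (19, 1), (19, 14), (19, 17), (19, 30), (20, 1), (20, 14), (20, 17), (20, 30), (21, 1), (21, 14), (21, 17), (21, 30), (23, 1), (23, 14), (23, 17), (23, 30), (24, 1), (24, 14), (24, 17), (24, 30), (26, 1), (26, 14), (26, 17), (26, 30), (27, 1), (27, 14), (27, 17), (27, 30), (28, 1), (28, 14), (28, 17), (28, 30), (29, 1), (29, 14), (29, 17), (29, 30), (31, 1), (31, 14), (31, 17), (31, 30)]

Answer: no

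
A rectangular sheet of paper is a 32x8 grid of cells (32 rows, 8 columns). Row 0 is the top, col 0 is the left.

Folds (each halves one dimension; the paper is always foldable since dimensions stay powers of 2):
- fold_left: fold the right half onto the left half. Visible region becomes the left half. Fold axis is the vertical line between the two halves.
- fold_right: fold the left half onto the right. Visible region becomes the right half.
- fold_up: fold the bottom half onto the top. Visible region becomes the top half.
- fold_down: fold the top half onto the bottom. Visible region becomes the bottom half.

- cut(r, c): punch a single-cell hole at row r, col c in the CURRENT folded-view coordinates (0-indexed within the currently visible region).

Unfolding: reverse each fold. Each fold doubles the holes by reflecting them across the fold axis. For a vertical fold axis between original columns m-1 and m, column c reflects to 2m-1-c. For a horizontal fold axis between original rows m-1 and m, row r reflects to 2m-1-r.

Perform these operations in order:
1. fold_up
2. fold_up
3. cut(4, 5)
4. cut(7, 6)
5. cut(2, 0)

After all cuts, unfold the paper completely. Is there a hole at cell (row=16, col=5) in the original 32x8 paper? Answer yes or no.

Op 1 fold_up: fold axis h@16; visible region now rows[0,16) x cols[0,8) = 16x8
Op 2 fold_up: fold axis h@8; visible region now rows[0,8) x cols[0,8) = 8x8
Op 3 cut(4, 5): punch at orig (4,5); cuts so far [(4, 5)]; region rows[0,8) x cols[0,8) = 8x8
Op 4 cut(7, 6): punch at orig (7,6); cuts so far [(4, 5), (7, 6)]; region rows[0,8) x cols[0,8) = 8x8
Op 5 cut(2, 0): punch at orig (2,0); cuts so far [(2, 0), (4, 5), (7, 6)]; region rows[0,8) x cols[0,8) = 8x8
Unfold 1 (reflect across h@8): 6 holes -> [(2, 0), (4, 5), (7, 6), (8, 6), (11, 5), (13, 0)]
Unfold 2 (reflect across h@16): 12 holes -> [(2, 0), (4, 5), (7, 6), (8, 6), (11, 5), (13, 0), (18, 0), (20, 5), (23, 6), (24, 6), (27, 5), (29, 0)]
Holes: [(2, 0), (4, 5), (7, 6), (8, 6), (11, 5), (13, 0), (18, 0), (20, 5), (23, 6), (24, 6), (27, 5), (29, 0)]

Answer: no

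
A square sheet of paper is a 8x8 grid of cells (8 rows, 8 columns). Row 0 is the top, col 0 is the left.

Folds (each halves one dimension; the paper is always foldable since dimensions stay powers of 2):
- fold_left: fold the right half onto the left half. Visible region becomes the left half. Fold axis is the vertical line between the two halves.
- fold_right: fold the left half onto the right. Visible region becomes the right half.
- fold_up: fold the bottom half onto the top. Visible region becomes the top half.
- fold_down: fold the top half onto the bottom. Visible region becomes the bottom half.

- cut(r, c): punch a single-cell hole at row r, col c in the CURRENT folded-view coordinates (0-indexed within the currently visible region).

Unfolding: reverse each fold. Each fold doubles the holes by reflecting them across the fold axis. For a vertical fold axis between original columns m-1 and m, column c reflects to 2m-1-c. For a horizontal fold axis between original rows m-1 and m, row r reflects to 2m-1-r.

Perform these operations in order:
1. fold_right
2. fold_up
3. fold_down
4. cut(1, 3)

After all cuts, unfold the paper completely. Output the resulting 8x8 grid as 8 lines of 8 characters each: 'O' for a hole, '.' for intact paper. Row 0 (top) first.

Op 1 fold_right: fold axis v@4; visible region now rows[0,8) x cols[4,8) = 8x4
Op 2 fold_up: fold axis h@4; visible region now rows[0,4) x cols[4,8) = 4x4
Op 3 fold_down: fold axis h@2; visible region now rows[2,4) x cols[4,8) = 2x4
Op 4 cut(1, 3): punch at orig (3,7); cuts so far [(3, 7)]; region rows[2,4) x cols[4,8) = 2x4
Unfold 1 (reflect across h@2): 2 holes -> [(0, 7), (3, 7)]
Unfold 2 (reflect across h@4): 4 holes -> [(0, 7), (3, 7), (4, 7), (7, 7)]
Unfold 3 (reflect across v@4): 8 holes -> [(0, 0), (0, 7), (3, 0), (3, 7), (4, 0), (4, 7), (7, 0), (7, 7)]

Answer: O......O
........
........
O......O
O......O
........
........
O......O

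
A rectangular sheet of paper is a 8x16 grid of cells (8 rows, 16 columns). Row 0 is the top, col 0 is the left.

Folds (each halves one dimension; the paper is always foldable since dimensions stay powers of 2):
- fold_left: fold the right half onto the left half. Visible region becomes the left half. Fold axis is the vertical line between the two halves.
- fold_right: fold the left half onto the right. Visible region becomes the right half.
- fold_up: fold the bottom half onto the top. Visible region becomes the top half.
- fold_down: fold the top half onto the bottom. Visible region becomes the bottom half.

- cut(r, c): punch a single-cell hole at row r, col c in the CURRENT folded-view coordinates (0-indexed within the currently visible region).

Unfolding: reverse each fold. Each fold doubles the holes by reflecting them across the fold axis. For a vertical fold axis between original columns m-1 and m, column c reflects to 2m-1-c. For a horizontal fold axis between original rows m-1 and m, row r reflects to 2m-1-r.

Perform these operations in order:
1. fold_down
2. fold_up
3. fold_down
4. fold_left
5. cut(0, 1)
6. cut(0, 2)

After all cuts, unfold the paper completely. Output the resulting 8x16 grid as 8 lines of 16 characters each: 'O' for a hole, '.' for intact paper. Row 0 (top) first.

Op 1 fold_down: fold axis h@4; visible region now rows[4,8) x cols[0,16) = 4x16
Op 2 fold_up: fold axis h@6; visible region now rows[4,6) x cols[0,16) = 2x16
Op 3 fold_down: fold axis h@5; visible region now rows[5,6) x cols[0,16) = 1x16
Op 4 fold_left: fold axis v@8; visible region now rows[5,6) x cols[0,8) = 1x8
Op 5 cut(0, 1): punch at orig (5,1); cuts so far [(5, 1)]; region rows[5,6) x cols[0,8) = 1x8
Op 6 cut(0, 2): punch at orig (5,2); cuts so far [(5, 1), (5, 2)]; region rows[5,6) x cols[0,8) = 1x8
Unfold 1 (reflect across v@8): 4 holes -> [(5, 1), (5, 2), (5, 13), (5, 14)]
Unfold 2 (reflect across h@5): 8 holes -> [(4, 1), (4, 2), (4, 13), (4, 14), (5, 1), (5, 2), (5, 13), (5, 14)]
Unfold 3 (reflect across h@6): 16 holes -> [(4, 1), (4, 2), (4, 13), (4, 14), (5, 1), (5, 2), (5, 13), (5, 14), (6, 1), (6, 2), (6, 13), (6, 14), (7, 1), (7, 2), (7, 13), (7, 14)]
Unfold 4 (reflect across h@4): 32 holes -> [(0, 1), (0, 2), (0, 13), (0, 14), (1, 1), (1, 2), (1, 13), (1, 14), (2, 1), (2, 2), (2, 13), (2, 14), (3, 1), (3, 2), (3, 13), (3, 14), (4, 1), (4, 2), (4, 13), (4, 14), (5, 1), (5, 2), (5, 13), (5, 14), (6, 1), (6, 2), (6, 13), (6, 14), (7, 1), (7, 2), (7, 13), (7, 14)]

Answer: .OO..........OO.
.OO..........OO.
.OO..........OO.
.OO..........OO.
.OO..........OO.
.OO..........OO.
.OO..........OO.
.OO..........OO.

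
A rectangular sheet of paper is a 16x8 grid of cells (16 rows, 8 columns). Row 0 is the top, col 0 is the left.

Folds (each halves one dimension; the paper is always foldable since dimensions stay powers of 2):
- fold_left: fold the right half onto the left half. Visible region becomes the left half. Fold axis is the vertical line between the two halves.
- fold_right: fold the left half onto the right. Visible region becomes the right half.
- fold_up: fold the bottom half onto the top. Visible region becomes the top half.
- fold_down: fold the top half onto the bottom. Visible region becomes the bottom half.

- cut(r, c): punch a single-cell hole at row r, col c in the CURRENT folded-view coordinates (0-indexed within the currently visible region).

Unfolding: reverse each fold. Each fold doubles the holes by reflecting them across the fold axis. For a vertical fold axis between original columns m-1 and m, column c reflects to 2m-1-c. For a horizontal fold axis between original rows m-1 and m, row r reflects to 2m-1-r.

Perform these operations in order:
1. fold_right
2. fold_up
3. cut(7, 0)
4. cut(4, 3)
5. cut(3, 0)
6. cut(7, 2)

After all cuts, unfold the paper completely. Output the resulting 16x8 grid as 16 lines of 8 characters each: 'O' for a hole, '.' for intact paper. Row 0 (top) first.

Op 1 fold_right: fold axis v@4; visible region now rows[0,16) x cols[4,8) = 16x4
Op 2 fold_up: fold axis h@8; visible region now rows[0,8) x cols[4,8) = 8x4
Op 3 cut(7, 0): punch at orig (7,4); cuts so far [(7, 4)]; region rows[0,8) x cols[4,8) = 8x4
Op 4 cut(4, 3): punch at orig (4,7); cuts so far [(4, 7), (7, 4)]; region rows[0,8) x cols[4,8) = 8x4
Op 5 cut(3, 0): punch at orig (3,4); cuts so far [(3, 4), (4, 7), (7, 4)]; region rows[0,8) x cols[4,8) = 8x4
Op 6 cut(7, 2): punch at orig (7,6); cuts so far [(3, 4), (4, 7), (7, 4), (7, 6)]; region rows[0,8) x cols[4,8) = 8x4
Unfold 1 (reflect across h@8): 8 holes -> [(3, 4), (4, 7), (7, 4), (7, 6), (8, 4), (8, 6), (11, 7), (12, 4)]
Unfold 2 (reflect across v@4): 16 holes -> [(3, 3), (3, 4), (4, 0), (4, 7), (7, 1), (7, 3), (7, 4), (7, 6), (8, 1), (8, 3), (8, 4), (8, 6), (11, 0), (11, 7), (12, 3), (12, 4)]

Answer: ........
........
........
...OO...
O......O
........
........
.O.OO.O.
.O.OO.O.
........
........
O......O
...OO...
........
........
........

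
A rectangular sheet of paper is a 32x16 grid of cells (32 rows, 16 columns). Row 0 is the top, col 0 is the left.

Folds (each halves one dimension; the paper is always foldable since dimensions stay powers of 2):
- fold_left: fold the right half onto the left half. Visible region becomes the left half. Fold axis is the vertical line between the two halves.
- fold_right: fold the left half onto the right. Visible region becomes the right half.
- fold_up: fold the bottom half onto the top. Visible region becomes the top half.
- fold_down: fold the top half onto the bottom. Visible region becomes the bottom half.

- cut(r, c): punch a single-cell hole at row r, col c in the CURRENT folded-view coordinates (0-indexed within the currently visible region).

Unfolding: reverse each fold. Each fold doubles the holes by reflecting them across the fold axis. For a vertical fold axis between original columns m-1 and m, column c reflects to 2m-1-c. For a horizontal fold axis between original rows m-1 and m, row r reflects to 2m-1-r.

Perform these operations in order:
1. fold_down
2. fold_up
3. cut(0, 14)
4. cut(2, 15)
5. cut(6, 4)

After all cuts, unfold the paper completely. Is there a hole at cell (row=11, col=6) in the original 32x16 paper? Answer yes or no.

Answer: no

Derivation:
Op 1 fold_down: fold axis h@16; visible region now rows[16,32) x cols[0,16) = 16x16
Op 2 fold_up: fold axis h@24; visible region now rows[16,24) x cols[0,16) = 8x16
Op 3 cut(0, 14): punch at orig (16,14); cuts so far [(16, 14)]; region rows[16,24) x cols[0,16) = 8x16
Op 4 cut(2, 15): punch at orig (18,15); cuts so far [(16, 14), (18, 15)]; region rows[16,24) x cols[0,16) = 8x16
Op 5 cut(6, 4): punch at orig (22,4); cuts so far [(16, 14), (18, 15), (22, 4)]; region rows[16,24) x cols[0,16) = 8x16
Unfold 1 (reflect across h@24): 6 holes -> [(16, 14), (18, 15), (22, 4), (25, 4), (29, 15), (31, 14)]
Unfold 2 (reflect across h@16): 12 holes -> [(0, 14), (2, 15), (6, 4), (9, 4), (13, 15), (15, 14), (16, 14), (18, 15), (22, 4), (25, 4), (29, 15), (31, 14)]
Holes: [(0, 14), (2, 15), (6, 4), (9, 4), (13, 15), (15, 14), (16, 14), (18, 15), (22, 4), (25, 4), (29, 15), (31, 14)]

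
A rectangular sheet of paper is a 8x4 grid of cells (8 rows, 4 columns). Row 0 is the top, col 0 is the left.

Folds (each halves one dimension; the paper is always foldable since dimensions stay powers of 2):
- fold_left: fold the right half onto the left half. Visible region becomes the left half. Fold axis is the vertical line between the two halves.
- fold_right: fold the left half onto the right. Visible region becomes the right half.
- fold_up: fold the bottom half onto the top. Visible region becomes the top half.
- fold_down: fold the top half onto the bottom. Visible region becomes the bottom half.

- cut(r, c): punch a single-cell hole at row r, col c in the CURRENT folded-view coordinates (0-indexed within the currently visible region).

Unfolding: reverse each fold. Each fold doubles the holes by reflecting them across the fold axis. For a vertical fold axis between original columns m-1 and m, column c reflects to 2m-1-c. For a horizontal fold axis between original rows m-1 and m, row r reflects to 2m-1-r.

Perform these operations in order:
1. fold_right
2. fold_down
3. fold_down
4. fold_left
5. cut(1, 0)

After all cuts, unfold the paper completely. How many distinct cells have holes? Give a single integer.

Op 1 fold_right: fold axis v@2; visible region now rows[0,8) x cols[2,4) = 8x2
Op 2 fold_down: fold axis h@4; visible region now rows[4,8) x cols[2,4) = 4x2
Op 3 fold_down: fold axis h@6; visible region now rows[6,8) x cols[2,4) = 2x2
Op 4 fold_left: fold axis v@3; visible region now rows[6,8) x cols[2,3) = 2x1
Op 5 cut(1, 0): punch at orig (7,2); cuts so far [(7, 2)]; region rows[6,8) x cols[2,3) = 2x1
Unfold 1 (reflect across v@3): 2 holes -> [(7, 2), (7, 3)]
Unfold 2 (reflect across h@6): 4 holes -> [(4, 2), (4, 3), (7, 2), (7, 3)]
Unfold 3 (reflect across h@4): 8 holes -> [(0, 2), (0, 3), (3, 2), (3, 3), (4, 2), (4, 3), (7, 2), (7, 3)]
Unfold 4 (reflect across v@2): 16 holes -> [(0, 0), (0, 1), (0, 2), (0, 3), (3, 0), (3, 1), (3, 2), (3, 3), (4, 0), (4, 1), (4, 2), (4, 3), (7, 0), (7, 1), (7, 2), (7, 3)]

Answer: 16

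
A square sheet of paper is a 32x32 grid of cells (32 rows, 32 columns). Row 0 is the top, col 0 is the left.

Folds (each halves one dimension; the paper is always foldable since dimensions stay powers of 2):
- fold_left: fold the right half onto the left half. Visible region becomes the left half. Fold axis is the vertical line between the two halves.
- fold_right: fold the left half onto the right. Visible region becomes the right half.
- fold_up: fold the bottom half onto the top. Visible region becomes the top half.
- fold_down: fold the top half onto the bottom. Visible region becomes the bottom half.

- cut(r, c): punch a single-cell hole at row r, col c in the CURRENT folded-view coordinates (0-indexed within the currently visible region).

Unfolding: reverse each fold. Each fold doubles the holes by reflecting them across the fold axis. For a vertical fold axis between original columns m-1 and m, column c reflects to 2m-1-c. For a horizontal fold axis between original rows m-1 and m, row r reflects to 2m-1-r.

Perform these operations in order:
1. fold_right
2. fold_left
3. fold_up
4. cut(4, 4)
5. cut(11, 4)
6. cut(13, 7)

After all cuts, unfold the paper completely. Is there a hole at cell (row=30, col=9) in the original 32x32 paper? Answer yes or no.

Answer: no

Derivation:
Op 1 fold_right: fold axis v@16; visible region now rows[0,32) x cols[16,32) = 32x16
Op 2 fold_left: fold axis v@24; visible region now rows[0,32) x cols[16,24) = 32x8
Op 3 fold_up: fold axis h@16; visible region now rows[0,16) x cols[16,24) = 16x8
Op 4 cut(4, 4): punch at orig (4,20); cuts so far [(4, 20)]; region rows[0,16) x cols[16,24) = 16x8
Op 5 cut(11, 4): punch at orig (11,20); cuts so far [(4, 20), (11, 20)]; region rows[0,16) x cols[16,24) = 16x8
Op 6 cut(13, 7): punch at orig (13,23); cuts so far [(4, 20), (11, 20), (13, 23)]; region rows[0,16) x cols[16,24) = 16x8
Unfold 1 (reflect across h@16): 6 holes -> [(4, 20), (11, 20), (13, 23), (18, 23), (20, 20), (27, 20)]
Unfold 2 (reflect across v@24): 12 holes -> [(4, 20), (4, 27), (11, 20), (11, 27), (13, 23), (13, 24), (18, 23), (18, 24), (20, 20), (20, 27), (27, 20), (27, 27)]
Unfold 3 (reflect across v@16): 24 holes -> [(4, 4), (4, 11), (4, 20), (4, 27), (11, 4), (11, 11), (11, 20), (11, 27), (13, 7), (13, 8), (13, 23), (13, 24), (18, 7), (18, 8), (18, 23), (18, 24), (20, 4), (20, 11), (20, 20), (20, 27), (27, 4), (27, 11), (27, 20), (27, 27)]
Holes: [(4, 4), (4, 11), (4, 20), (4, 27), (11, 4), (11, 11), (11, 20), (11, 27), (13, 7), (13, 8), (13, 23), (13, 24), (18, 7), (18, 8), (18, 23), (18, 24), (20, 4), (20, 11), (20, 20), (20, 27), (27, 4), (27, 11), (27, 20), (27, 27)]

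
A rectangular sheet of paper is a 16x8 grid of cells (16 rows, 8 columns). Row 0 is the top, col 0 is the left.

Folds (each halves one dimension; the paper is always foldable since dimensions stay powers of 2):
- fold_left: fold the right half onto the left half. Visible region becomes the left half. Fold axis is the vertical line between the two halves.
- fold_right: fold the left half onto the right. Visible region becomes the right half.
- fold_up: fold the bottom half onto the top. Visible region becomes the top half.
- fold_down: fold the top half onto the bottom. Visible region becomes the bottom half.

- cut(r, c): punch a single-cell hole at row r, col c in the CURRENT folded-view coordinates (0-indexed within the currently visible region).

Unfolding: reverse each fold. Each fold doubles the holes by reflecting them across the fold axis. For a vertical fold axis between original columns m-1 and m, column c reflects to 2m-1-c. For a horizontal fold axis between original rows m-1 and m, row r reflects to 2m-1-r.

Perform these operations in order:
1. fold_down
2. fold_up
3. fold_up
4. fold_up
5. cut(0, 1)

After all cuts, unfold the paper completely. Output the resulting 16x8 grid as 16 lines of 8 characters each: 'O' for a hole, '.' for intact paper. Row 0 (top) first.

Op 1 fold_down: fold axis h@8; visible region now rows[8,16) x cols[0,8) = 8x8
Op 2 fold_up: fold axis h@12; visible region now rows[8,12) x cols[0,8) = 4x8
Op 3 fold_up: fold axis h@10; visible region now rows[8,10) x cols[0,8) = 2x8
Op 4 fold_up: fold axis h@9; visible region now rows[8,9) x cols[0,8) = 1x8
Op 5 cut(0, 1): punch at orig (8,1); cuts so far [(8, 1)]; region rows[8,9) x cols[0,8) = 1x8
Unfold 1 (reflect across h@9): 2 holes -> [(8, 1), (9, 1)]
Unfold 2 (reflect across h@10): 4 holes -> [(8, 1), (9, 1), (10, 1), (11, 1)]
Unfold 3 (reflect across h@12): 8 holes -> [(8, 1), (9, 1), (10, 1), (11, 1), (12, 1), (13, 1), (14, 1), (15, 1)]
Unfold 4 (reflect across h@8): 16 holes -> [(0, 1), (1, 1), (2, 1), (3, 1), (4, 1), (5, 1), (6, 1), (7, 1), (8, 1), (9, 1), (10, 1), (11, 1), (12, 1), (13, 1), (14, 1), (15, 1)]

Answer: .O......
.O......
.O......
.O......
.O......
.O......
.O......
.O......
.O......
.O......
.O......
.O......
.O......
.O......
.O......
.O......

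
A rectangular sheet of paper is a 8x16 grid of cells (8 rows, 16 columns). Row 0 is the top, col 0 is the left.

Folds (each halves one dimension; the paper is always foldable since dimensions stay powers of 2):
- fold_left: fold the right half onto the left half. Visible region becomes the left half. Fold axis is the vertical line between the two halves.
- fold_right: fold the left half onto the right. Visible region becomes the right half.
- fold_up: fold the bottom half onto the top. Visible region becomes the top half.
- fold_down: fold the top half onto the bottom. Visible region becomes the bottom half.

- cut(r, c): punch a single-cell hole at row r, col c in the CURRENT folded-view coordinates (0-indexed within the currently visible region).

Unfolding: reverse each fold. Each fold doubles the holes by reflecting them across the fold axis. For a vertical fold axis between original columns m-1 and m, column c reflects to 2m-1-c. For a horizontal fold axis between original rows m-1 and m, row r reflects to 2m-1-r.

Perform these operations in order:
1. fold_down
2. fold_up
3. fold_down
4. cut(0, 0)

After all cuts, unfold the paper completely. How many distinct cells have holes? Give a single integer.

Op 1 fold_down: fold axis h@4; visible region now rows[4,8) x cols[0,16) = 4x16
Op 2 fold_up: fold axis h@6; visible region now rows[4,6) x cols[0,16) = 2x16
Op 3 fold_down: fold axis h@5; visible region now rows[5,6) x cols[0,16) = 1x16
Op 4 cut(0, 0): punch at orig (5,0); cuts so far [(5, 0)]; region rows[5,6) x cols[0,16) = 1x16
Unfold 1 (reflect across h@5): 2 holes -> [(4, 0), (5, 0)]
Unfold 2 (reflect across h@6): 4 holes -> [(4, 0), (5, 0), (6, 0), (7, 0)]
Unfold 3 (reflect across h@4): 8 holes -> [(0, 0), (1, 0), (2, 0), (3, 0), (4, 0), (5, 0), (6, 0), (7, 0)]

Answer: 8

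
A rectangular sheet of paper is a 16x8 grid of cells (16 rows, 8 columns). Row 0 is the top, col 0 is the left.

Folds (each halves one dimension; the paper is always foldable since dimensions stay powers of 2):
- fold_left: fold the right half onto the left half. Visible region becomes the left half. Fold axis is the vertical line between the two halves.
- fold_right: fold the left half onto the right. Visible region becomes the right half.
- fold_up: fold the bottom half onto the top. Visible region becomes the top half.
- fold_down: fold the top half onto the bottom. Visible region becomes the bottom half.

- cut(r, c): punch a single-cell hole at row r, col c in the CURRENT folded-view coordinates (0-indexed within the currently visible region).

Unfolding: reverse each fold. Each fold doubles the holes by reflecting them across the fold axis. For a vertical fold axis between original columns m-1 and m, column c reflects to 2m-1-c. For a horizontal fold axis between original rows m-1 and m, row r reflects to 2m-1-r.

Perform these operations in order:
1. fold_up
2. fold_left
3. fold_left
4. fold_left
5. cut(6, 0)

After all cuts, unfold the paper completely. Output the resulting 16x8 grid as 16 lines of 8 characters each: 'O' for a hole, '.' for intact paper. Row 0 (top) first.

Answer: ........
........
........
........
........
........
OOOOOOOO
........
........
OOOOOOOO
........
........
........
........
........
........

Derivation:
Op 1 fold_up: fold axis h@8; visible region now rows[0,8) x cols[0,8) = 8x8
Op 2 fold_left: fold axis v@4; visible region now rows[0,8) x cols[0,4) = 8x4
Op 3 fold_left: fold axis v@2; visible region now rows[0,8) x cols[0,2) = 8x2
Op 4 fold_left: fold axis v@1; visible region now rows[0,8) x cols[0,1) = 8x1
Op 5 cut(6, 0): punch at orig (6,0); cuts so far [(6, 0)]; region rows[0,8) x cols[0,1) = 8x1
Unfold 1 (reflect across v@1): 2 holes -> [(6, 0), (6, 1)]
Unfold 2 (reflect across v@2): 4 holes -> [(6, 0), (6, 1), (6, 2), (6, 3)]
Unfold 3 (reflect across v@4): 8 holes -> [(6, 0), (6, 1), (6, 2), (6, 3), (6, 4), (6, 5), (6, 6), (6, 7)]
Unfold 4 (reflect across h@8): 16 holes -> [(6, 0), (6, 1), (6, 2), (6, 3), (6, 4), (6, 5), (6, 6), (6, 7), (9, 0), (9, 1), (9, 2), (9, 3), (9, 4), (9, 5), (9, 6), (9, 7)]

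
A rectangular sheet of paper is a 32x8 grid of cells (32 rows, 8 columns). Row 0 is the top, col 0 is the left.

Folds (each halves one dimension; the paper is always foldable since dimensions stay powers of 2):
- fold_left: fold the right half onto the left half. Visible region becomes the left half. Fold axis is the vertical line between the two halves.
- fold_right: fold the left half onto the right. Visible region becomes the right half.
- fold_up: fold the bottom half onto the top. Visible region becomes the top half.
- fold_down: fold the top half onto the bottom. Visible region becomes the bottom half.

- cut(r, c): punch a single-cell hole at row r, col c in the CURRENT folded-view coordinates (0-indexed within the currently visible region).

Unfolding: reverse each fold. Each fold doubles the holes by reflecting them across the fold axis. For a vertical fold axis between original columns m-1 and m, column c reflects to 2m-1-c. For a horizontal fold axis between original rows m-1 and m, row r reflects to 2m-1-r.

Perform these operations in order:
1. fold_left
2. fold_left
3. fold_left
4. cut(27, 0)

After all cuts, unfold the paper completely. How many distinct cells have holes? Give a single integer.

Op 1 fold_left: fold axis v@4; visible region now rows[0,32) x cols[0,4) = 32x4
Op 2 fold_left: fold axis v@2; visible region now rows[0,32) x cols[0,2) = 32x2
Op 3 fold_left: fold axis v@1; visible region now rows[0,32) x cols[0,1) = 32x1
Op 4 cut(27, 0): punch at orig (27,0); cuts so far [(27, 0)]; region rows[0,32) x cols[0,1) = 32x1
Unfold 1 (reflect across v@1): 2 holes -> [(27, 0), (27, 1)]
Unfold 2 (reflect across v@2): 4 holes -> [(27, 0), (27, 1), (27, 2), (27, 3)]
Unfold 3 (reflect across v@4): 8 holes -> [(27, 0), (27, 1), (27, 2), (27, 3), (27, 4), (27, 5), (27, 6), (27, 7)]

Answer: 8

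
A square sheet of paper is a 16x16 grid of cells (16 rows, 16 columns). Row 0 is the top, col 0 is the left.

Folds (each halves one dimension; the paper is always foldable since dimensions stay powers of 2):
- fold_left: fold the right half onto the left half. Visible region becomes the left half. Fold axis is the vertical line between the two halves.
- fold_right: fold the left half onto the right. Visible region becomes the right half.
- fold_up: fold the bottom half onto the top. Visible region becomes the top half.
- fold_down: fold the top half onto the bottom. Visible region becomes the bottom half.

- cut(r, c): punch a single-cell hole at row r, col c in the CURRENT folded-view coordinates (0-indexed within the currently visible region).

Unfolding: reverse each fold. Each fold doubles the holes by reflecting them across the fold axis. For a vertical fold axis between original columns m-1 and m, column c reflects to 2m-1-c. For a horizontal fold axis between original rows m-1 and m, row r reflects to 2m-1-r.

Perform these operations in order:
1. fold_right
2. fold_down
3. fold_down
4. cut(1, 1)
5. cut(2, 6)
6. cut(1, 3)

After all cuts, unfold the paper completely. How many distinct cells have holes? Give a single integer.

Answer: 24

Derivation:
Op 1 fold_right: fold axis v@8; visible region now rows[0,16) x cols[8,16) = 16x8
Op 2 fold_down: fold axis h@8; visible region now rows[8,16) x cols[8,16) = 8x8
Op 3 fold_down: fold axis h@12; visible region now rows[12,16) x cols[8,16) = 4x8
Op 4 cut(1, 1): punch at orig (13,9); cuts so far [(13, 9)]; region rows[12,16) x cols[8,16) = 4x8
Op 5 cut(2, 6): punch at orig (14,14); cuts so far [(13, 9), (14, 14)]; region rows[12,16) x cols[8,16) = 4x8
Op 6 cut(1, 3): punch at orig (13,11); cuts so far [(13, 9), (13, 11), (14, 14)]; region rows[12,16) x cols[8,16) = 4x8
Unfold 1 (reflect across h@12): 6 holes -> [(9, 14), (10, 9), (10, 11), (13, 9), (13, 11), (14, 14)]
Unfold 2 (reflect across h@8): 12 holes -> [(1, 14), (2, 9), (2, 11), (5, 9), (5, 11), (6, 14), (9, 14), (10, 9), (10, 11), (13, 9), (13, 11), (14, 14)]
Unfold 3 (reflect across v@8): 24 holes -> [(1, 1), (1, 14), (2, 4), (2, 6), (2, 9), (2, 11), (5, 4), (5, 6), (5, 9), (5, 11), (6, 1), (6, 14), (9, 1), (9, 14), (10, 4), (10, 6), (10, 9), (10, 11), (13, 4), (13, 6), (13, 9), (13, 11), (14, 1), (14, 14)]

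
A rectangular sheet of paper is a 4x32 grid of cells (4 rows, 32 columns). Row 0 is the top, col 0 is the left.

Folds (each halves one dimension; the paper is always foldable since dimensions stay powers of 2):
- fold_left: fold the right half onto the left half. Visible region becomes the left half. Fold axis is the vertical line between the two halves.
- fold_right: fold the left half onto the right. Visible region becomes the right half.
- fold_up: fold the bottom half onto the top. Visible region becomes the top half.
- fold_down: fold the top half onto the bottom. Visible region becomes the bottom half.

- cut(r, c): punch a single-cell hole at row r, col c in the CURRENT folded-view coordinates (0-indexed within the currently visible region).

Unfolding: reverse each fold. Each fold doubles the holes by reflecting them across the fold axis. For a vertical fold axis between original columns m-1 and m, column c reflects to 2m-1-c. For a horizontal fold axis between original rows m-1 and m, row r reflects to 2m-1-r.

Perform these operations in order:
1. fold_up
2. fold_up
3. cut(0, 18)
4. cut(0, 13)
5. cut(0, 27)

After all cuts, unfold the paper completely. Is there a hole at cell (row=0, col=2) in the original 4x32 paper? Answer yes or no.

Answer: no

Derivation:
Op 1 fold_up: fold axis h@2; visible region now rows[0,2) x cols[0,32) = 2x32
Op 2 fold_up: fold axis h@1; visible region now rows[0,1) x cols[0,32) = 1x32
Op 3 cut(0, 18): punch at orig (0,18); cuts so far [(0, 18)]; region rows[0,1) x cols[0,32) = 1x32
Op 4 cut(0, 13): punch at orig (0,13); cuts so far [(0, 13), (0, 18)]; region rows[0,1) x cols[0,32) = 1x32
Op 5 cut(0, 27): punch at orig (0,27); cuts so far [(0, 13), (0, 18), (0, 27)]; region rows[0,1) x cols[0,32) = 1x32
Unfold 1 (reflect across h@1): 6 holes -> [(0, 13), (0, 18), (0, 27), (1, 13), (1, 18), (1, 27)]
Unfold 2 (reflect across h@2): 12 holes -> [(0, 13), (0, 18), (0, 27), (1, 13), (1, 18), (1, 27), (2, 13), (2, 18), (2, 27), (3, 13), (3, 18), (3, 27)]
Holes: [(0, 13), (0, 18), (0, 27), (1, 13), (1, 18), (1, 27), (2, 13), (2, 18), (2, 27), (3, 13), (3, 18), (3, 27)]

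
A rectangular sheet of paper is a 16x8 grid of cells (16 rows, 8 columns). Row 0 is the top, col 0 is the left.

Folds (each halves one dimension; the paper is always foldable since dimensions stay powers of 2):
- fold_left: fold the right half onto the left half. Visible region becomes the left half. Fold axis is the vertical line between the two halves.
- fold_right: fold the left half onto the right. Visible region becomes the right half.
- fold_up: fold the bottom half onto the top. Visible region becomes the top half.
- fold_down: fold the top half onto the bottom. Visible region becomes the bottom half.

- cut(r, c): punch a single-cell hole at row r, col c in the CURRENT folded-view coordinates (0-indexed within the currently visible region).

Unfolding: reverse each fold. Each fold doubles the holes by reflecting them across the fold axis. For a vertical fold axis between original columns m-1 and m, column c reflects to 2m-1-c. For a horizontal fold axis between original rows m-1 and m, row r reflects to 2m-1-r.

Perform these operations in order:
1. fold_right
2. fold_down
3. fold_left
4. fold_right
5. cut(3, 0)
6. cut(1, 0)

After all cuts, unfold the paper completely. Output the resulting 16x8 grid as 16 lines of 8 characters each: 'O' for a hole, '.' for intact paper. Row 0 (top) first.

Answer: ........
........
........
........
OOOOOOOO
........
OOOOOOOO
........
........
OOOOOOOO
........
OOOOOOOO
........
........
........
........

Derivation:
Op 1 fold_right: fold axis v@4; visible region now rows[0,16) x cols[4,8) = 16x4
Op 2 fold_down: fold axis h@8; visible region now rows[8,16) x cols[4,8) = 8x4
Op 3 fold_left: fold axis v@6; visible region now rows[8,16) x cols[4,6) = 8x2
Op 4 fold_right: fold axis v@5; visible region now rows[8,16) x cols[5,6) = 8x1
Op 5 cut(3, 0): punch at orig (11,5); cuts so far [(11, 5)]; region rows[8,16) x cols[5,6) = 8x1
Op 6 cut(1, 0): punch at orig (9,5); cuts so far [(9, 5), (11, 5)]; region rows[8,16) x cols[5,6) = 8x1
Unfold 1 (reflect across v@5): 4 holes -> [(9, 4), (9, 5), (11, 4), (11, 5)]
Unfold 2 (reflect across v@6): 8 holes -> [(9, 4), (9, 5), (9, 6), (9, 7), (11, 4), (11, 5), (11, 6), (11, 7)]
Unfold 3 (reflect across h@8): 16 holes -> [(4, 4), (4, 5), (4, 6), (4, 7), (6, 4), (6, 5), (6, 6), (6, 7), (9, 4), (9, 5), (9, 6), (9, 7), (11, 4), (11, 5), (11, 6), (11, 7)]
Unfold 4 (reflect across v@4): 32 holes -> [(4, 0), (4, 1), (4, 2), (4, 3), (4, 4), (4, 5), (4, 6), (4, 7), (6, 0), (6, 1), (6, 2), (6, 3), (6, 4), (6, 5), (6, 6), (6, 7), (9, 0), (9, 1), (9, 2), (9, 3), (9, 4), (9, 5), (9, 6), (9, 7), (11, 0), (11, 1), (11, 2), (11, 3), (11, 4), (11, 5), (11, 6), (11, 7)]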